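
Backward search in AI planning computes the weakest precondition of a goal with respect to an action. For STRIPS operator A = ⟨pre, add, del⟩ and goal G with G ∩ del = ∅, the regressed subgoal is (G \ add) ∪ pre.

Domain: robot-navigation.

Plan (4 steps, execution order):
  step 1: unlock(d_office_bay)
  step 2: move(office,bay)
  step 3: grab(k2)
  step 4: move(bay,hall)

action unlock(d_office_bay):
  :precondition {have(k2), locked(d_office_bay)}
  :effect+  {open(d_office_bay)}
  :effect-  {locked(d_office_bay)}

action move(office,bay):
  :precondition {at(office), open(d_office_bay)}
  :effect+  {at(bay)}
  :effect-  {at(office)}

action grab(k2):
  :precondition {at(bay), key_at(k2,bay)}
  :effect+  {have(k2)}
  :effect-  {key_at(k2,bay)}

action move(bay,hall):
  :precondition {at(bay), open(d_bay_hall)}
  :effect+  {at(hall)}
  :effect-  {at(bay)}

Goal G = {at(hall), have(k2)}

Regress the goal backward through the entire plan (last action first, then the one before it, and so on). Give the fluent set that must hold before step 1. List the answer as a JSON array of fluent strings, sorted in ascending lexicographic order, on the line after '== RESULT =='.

Regress step by step:
  through step 4 (move(bay,hall)): drop {at(hall)}, keep {have(k2)}, require {at(bay), open(d_bay_hall)}
    → {at(bay), have(k2), open(d_bay_hall)}
  through step 3 (grab(k2)): drop {have(k2)}, keep {at(bay), open(d_bay_hall)}, require {at(bay), key_at(k2,bay)}
    → {at(bay), key_at(k2,bay), open(d_bay_hall)}
  through step 2 (move(office,bay)): drop {at(bay)}, keep {key_at(k2,bay), open(d_bay_hall)}, require {at(office), open(d_office_bay)}
    → {at(office), key_at(k2,bay), open(d_bay_hall), open(d_office_bay)}
  through step 1 (unlock(d_office_bay)): drop {open(d_office_bay)}, keep {at(office), key_at(k2,bay), open(d_bay_hall)}, require {have(k2), locked(d_office_bay)}
    → {at(office), have(k2), key_at(k2,bay), locked(d_office_bay), open(d_bay_hall)}

== RESULT ==
["at(office)", "have(k2)", "key_at(k2,bay)", "locked(d_office_bay)", "open(d_bay_hall)"]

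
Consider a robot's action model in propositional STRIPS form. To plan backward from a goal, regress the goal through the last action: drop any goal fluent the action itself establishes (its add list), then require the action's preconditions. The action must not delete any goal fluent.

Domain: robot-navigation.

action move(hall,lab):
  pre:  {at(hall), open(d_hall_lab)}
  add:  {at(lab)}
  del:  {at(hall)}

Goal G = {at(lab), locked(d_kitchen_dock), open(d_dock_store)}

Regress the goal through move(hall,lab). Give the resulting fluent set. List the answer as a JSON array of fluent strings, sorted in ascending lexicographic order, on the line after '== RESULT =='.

Compute (G \ add) ∪ pre:
  G ∩ del = {}  (empty — regression defined)
  G \ add = {at(lab), locked(d_kitchen_dock), open(d_dock_store)} \ {at(lab)} = {locked(d_kitchen_dock), open(d_dock_store)}
  ∪ pre   = {locked(d_kitchen_dock), open(d_dock_store)} ∪ {at(hall), open(d_hall_lab)}
          = {at(hall), locked(d_kitchen_dock), open(d_dock_store), open(d_hall_lab)}

== RESULT ==
["at(hall)", "locked(d_kitchen_dock)", "open(d_dock_store)", "open(d_hall_lab)"]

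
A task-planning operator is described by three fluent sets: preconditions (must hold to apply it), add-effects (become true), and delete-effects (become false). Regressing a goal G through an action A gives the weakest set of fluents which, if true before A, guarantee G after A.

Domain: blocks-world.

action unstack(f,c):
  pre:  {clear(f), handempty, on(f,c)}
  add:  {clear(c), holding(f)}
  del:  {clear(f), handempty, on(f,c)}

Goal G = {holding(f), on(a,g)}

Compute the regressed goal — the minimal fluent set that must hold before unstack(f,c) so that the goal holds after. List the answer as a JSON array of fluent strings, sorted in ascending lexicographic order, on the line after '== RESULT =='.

Compute (G \ add) ∪ pre:
  G ∩ del = {}  (empty — regression defined)
  G \ add = {holding(f), on(a,g)} \ {clear(c), holding(f)} = {on(a,g)}
  ∪ pre   = {on(a,g)} ∪ {clear(f), handempty, on(f,c)}
          = {clear(f), handempty, on(a,g), on(f,c)}

== RESULT ==
["clear(f)", "handempty", "on(a,g)", "on(f,c)"]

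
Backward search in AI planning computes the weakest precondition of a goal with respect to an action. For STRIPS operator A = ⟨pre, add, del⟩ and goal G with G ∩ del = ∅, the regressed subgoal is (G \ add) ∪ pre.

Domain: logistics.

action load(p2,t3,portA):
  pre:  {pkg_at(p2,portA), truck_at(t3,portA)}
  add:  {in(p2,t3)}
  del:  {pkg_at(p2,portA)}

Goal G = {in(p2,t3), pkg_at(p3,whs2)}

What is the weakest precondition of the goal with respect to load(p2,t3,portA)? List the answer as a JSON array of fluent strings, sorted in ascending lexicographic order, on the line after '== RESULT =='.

Compute (G \ add) ∪ pre:
  G ∩ del = {}  (empty — regression defined)
  G \ add = {in(p2,t3), pkg_at(p3,whs2)} \ {in(p2,t3)} = {pkg_at(p3,whs2)}
  ∪ pre   = {pkg_at(p3,whs2)} ∪ {pkg_at(p2,portA), truck_at(t3,portA)}
          = {pkg_at(p2,portA), pkg_at(p3,whs2), truck_at(t3,portA)}

== RESULT ==
["pkg_at(p2,portA)", "pkg_at(p3,whs2)", "truck_at(t3,portA)"]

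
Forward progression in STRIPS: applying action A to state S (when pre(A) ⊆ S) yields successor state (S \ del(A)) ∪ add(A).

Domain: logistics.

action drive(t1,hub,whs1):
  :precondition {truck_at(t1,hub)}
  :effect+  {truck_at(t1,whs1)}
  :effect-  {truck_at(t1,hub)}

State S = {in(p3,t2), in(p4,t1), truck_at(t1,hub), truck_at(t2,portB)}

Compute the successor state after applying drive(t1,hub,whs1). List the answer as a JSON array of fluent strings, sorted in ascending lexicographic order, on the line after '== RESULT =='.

Progress:
  pre ⊆ S: {truck_at(t1,hub)} ⊆ S  — applicable
  S \ del = {in(p3,t2), in(p4,t1), truck_at(t2,portB)}
  ∪ add   = {in(p3,t2), in(p4,t1), truck_at(t1,whs1), truck_at(t2,portB)}

== RESULT ==
["in(p3,t2)", "in(p4,t1)", "truck_at(t1,whs1)", "truck_at(t2,portB)"]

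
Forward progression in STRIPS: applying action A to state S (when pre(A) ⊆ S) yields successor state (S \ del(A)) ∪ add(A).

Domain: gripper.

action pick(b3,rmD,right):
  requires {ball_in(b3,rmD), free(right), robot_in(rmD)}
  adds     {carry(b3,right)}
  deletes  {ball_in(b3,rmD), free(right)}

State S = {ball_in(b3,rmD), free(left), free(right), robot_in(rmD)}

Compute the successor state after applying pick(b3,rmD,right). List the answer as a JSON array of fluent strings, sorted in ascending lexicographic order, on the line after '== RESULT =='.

Compute (S \ del) ∪ add:
  pre ⊆ S: {ball_in(b3,rmD), free(right), robot_in(rmD)} ⊆ S  — applicable
  S \ del = {free(left), robot_in(rmD)}
  ∪ add   = {carry(b3,right), free(left), robot_in(rmD)}

== RESULT ==
["carry(b3,right)", "free(left)", "robot_in(rmD)"]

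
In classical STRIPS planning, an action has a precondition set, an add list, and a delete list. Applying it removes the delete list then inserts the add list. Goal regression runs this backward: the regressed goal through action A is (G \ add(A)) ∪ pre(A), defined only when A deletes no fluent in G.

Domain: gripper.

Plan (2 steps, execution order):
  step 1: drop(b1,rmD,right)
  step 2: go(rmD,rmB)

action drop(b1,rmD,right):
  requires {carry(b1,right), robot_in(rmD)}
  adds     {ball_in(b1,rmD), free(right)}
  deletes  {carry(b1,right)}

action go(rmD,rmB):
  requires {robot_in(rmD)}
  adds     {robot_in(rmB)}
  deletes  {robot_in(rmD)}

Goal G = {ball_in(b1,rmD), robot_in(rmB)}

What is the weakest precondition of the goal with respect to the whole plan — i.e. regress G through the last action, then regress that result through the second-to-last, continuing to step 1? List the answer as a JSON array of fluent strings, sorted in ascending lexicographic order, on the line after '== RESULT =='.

Work backward from the goal:
  through step 2 (go(rmD,rmB)): drop {robot_in(rmB)}, keep {ball_in(b1,rmD)}, require {robot_in(rmD)}
    → {ball_in(b1,rmD), robot_in(rmD)}
  through step 1 (drop(b1,rmD,right)): drop {ball_in(b1,rmD)}, keep {robot_in(rmD)}, require {carry(b1,right), robot_in(rmD)}
    → {carry(b1,right), robot_in(rmD)}

== RESULT ==
["carry(b1,right)", "robot_in(rmD)"]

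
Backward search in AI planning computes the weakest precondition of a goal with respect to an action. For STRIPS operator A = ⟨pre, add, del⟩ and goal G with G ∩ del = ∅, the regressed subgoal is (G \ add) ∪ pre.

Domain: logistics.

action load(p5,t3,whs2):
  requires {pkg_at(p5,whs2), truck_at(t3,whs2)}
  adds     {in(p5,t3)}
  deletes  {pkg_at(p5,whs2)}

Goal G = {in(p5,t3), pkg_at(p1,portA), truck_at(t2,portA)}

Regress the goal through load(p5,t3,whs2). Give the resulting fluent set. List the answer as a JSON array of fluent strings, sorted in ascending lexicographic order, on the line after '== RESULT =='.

Regress:
  G ∩ del = {}  (empty — regression defined)
  G \ add = {in(p5,t3), pkg_at(p1,portA), truck_at(t2,portA)} \ {in(p5,t3)} = {pkg_at(p1,portA), truck_at(t2,portA)}
  ∪ pre   = {pkg_at(p1,portA), truck_at(t2,portA)} ∪ {pkg_at(p5,whs2), truck_at(t3,whs2)}
          = {pkg_at(p1,portA), pkg_at(p5,whs2), truck_at(t2,portA), truck_at(t3,whs2)}

== RESULT ==
["pkg_at(p1,portA)", "pkg_at(p5,whs2)", "truck_at(t2,portA)", "truck_at(t3,whs2)"]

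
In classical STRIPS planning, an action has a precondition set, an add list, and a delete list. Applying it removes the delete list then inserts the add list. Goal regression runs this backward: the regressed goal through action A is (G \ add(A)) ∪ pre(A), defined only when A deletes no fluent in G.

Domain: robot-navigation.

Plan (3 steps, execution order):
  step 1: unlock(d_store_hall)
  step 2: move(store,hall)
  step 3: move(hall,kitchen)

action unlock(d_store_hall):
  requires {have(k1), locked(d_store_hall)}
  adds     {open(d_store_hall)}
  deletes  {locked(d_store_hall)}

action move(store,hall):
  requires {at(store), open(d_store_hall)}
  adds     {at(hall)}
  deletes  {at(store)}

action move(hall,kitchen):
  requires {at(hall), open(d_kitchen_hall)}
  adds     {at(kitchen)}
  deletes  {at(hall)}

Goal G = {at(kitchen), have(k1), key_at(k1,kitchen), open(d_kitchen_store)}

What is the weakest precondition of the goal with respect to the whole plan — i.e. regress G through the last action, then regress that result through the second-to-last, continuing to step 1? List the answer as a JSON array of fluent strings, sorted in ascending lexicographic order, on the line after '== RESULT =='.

Regress step by step:
  through step 3 (move(hall,kitchen)): drop {at(kitchen)}, keep {have(k1), key_at(k1,kitchen), open(d_kitchen_store)}, require {at(hall), open(d_kitchen_hall)}
    → {at(hall), have(k1), key_at(k1,kitchen), open(d_kitchen_hall), open(d_kitchen_store)}
  through step 2 (move(store,hall)): drop {at(hall)}, keep {have(k1), key_at(k1,kitchen), open(d_kitchen_hall), open(d_kitchen_store)}, require {at(store), open(d_store_hall)}
    → {at(store), have(k1), key_at(k1,kitchen), open(d_kitchen_hall), open(d_kitchen_store), open(d_store_hall)}
  through step 1 (unlock(d_store_hall)): drop {open(d_store_hall)}, keep {at(store), have(k1), key_at(k1,kitchen), open(d_kitchen_hall), open(d_kitchen_store)}, require {have(k1), locked(d_store_hall)}
    → {at(store), have(k1), key_at(k1,kitchen), locked(d_store_hall), open(d_kitchen_hall), open(d_kitchen_store)}

== RESULT ==
["at(store)", "have(k1)", "key_at(k1,kitchen)", "locked(d_store_hall)", "open(d_kitchen_hall)", "open(d_kitchen_store)"]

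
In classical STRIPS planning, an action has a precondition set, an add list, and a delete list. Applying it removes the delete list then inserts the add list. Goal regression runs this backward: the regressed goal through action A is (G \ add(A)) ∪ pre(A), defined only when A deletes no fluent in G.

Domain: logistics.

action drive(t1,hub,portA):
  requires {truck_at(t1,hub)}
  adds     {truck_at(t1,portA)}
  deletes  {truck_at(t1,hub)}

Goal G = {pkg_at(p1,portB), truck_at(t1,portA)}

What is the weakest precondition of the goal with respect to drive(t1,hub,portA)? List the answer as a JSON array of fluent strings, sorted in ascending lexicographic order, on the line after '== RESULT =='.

Regress:
  G ∩ del = {}  (empty — regression defined)
  G \ add = {pkg_at(p1,portB), truck_at(t1,portA)} \ {truck_at(t1,portA)} = {pkg_at(p1,portB)}
  ∪ pre   = {pkg_at(p1,portB)} ∪ {truck_at(t1,hub)}
          = {pkg_at(p1,portB), truck_at(t1,hub)}

== RESULT ==
["pkg_at(p1,portB)", "truck_at(t1,hub)"]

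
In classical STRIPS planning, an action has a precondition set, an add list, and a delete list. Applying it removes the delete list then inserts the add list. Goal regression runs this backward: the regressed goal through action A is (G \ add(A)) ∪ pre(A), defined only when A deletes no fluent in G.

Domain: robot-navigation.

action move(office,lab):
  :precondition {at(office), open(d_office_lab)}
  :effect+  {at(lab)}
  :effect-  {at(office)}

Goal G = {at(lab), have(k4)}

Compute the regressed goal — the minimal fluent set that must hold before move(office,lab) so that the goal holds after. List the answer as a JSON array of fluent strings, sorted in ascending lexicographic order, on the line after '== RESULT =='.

Compute (G \ add) ∪ pre:
  G ∩ del = {}  (empty — regression defined)
  G \ add = {at(lab), have(k4)} \ {at(lab)} = {have(k4)}
  ∪ pre   = {have(k4)} ∪ {at(office), open(d_office_lab)}
          = {at(office), have(k4), open(d_office_lab)}

== RESULT ==
["at(office)", "have(k4)", "open(d_office_lab)"]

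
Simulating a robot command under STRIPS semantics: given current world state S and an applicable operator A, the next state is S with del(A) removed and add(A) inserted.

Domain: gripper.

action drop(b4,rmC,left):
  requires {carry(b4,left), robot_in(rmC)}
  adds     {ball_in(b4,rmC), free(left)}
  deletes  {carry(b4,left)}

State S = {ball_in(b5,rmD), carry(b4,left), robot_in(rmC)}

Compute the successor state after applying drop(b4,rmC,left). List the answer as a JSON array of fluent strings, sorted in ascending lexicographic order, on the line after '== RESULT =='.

Compute (S \ del) ∪ add:
  pre ⊆ S: {carry(b4,left), robot_in(rmC)} ⊆ S  — applicable
  S \ del = {ball_in(b5,rmD), robot_in(rmC)}
  ∪ add   = {ball_in(b4,rmC), ball_in(b5,rmD), free(left), robot_in(rmC)}

== RESULT ==
["ball_in(b4,rmC)", "ball_in(b5,rmD)", "free(left)", "robot_in(rmC)"]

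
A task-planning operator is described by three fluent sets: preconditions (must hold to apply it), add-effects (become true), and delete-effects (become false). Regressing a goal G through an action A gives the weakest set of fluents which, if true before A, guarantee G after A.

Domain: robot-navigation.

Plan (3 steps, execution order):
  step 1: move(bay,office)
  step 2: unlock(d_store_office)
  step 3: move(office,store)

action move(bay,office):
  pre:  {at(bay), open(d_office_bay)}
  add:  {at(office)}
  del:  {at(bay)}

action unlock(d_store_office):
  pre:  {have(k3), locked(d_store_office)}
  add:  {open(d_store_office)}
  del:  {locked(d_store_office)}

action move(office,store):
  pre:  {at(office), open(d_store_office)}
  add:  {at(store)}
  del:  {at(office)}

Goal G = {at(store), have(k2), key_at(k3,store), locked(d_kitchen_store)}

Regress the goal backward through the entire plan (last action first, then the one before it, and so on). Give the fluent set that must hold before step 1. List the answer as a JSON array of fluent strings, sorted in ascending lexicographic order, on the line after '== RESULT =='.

Regress step by step:
  through step 3 (move(office,store)): drop {at(store)}, keep {have(k2), key_at(k3,store), locked(d_kitchen_store)}, require {at(office), open(d_store_office)}
    → {at(office), have(k2), key_at(k3,store), locked(d_kitchen_store), open(d_store_office)}
  through step 2 (unlock(d_store_office)): drop {open(d_store_office)}, keep {at(office), have(k2), key_at(k3,store), locked(d_kitchen_store)}, require {have(k3), locked(d_store_office)}
    → {at(office), have(k2), have(k3), key_at(k3,store), locked(d_kitchen_store), locked(d_store_office)}
  through step 1 (move(bay,office)): drop {at(office)}, keep {have(k2), have(k3), key_at(k3,store), locked(d_kitchen_store), locked(d_store_office)}, require {at(bay), open(d_office_bay)}
    → {at(bay), have(k2), have(k3), key_at(k3,store), locked(d_kitchen_store), locked(d_store_office), open(d_office_bay)}

== RESULT ==
["at(bay)", "have(k2)", "have(k3)", "key_at(k3,store)", "locked(d_kitchen_store)", "locked(d_store_office)", "open(d_office_bay)"]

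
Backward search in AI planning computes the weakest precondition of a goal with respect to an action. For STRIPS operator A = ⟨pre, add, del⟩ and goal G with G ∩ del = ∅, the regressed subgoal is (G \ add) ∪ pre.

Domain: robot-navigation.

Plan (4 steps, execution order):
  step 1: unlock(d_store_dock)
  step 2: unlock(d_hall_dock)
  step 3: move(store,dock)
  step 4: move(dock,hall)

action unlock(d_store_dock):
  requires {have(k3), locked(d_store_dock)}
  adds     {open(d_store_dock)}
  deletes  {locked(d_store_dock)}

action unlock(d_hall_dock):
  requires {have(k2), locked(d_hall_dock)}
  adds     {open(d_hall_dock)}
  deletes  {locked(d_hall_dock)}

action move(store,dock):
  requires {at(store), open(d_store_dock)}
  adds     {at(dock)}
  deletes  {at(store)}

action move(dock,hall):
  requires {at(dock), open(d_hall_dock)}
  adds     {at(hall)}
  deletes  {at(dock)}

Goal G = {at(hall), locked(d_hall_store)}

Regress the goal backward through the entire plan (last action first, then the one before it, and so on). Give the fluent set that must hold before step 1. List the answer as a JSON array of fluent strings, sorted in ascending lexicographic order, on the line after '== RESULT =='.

Work backward from the goal:
  through step 4 (move(dock,hall)): drop {at(hall)}, keep {locked(d_hall_store)}, require {at(dock), open(d_hall_dock)}
    → {at(dock), locked(d_hall_store), open(d_hall_dock)}
  through step 3 (move(store,dock)): drop {at(dock)}, keep {locked(d_hall_store), open(d_hall_dock)}, require {at(store), open(d_store_dock)}
    → {at(store), locked(d_hall_store), open(d_hall_dock), open(d_store_dock)}
  through step 2 (unlock(d_hall_dock)): drop {open(d_hall_dock)}, keep {at(store), locked(d_hall_store), open(d_store_dock)}, require {have(k2), locked(d_hall_dock)}
    → {at(store), have(k2), locked(d_hall_dock), locked(d_hall_store), open(d_store_dock)}
  through step 1 (unlock(d_store_dock)): drop {open(d_store_dock)}, keep {at(store), have(k2), locked(d_hall_dock), locked(d_hall_store)}, require {have(k3), locked(d_store_dock)}
    → {at(store), have(k2), have(k3), locked(d_hall_dock), locked(d_hall_store), locked(d_store_dock)}

== RESULT ==
["at(store)", "have(k2)", "have(k3)", "locked(d_hall_dock)", "locked(d_hall_store)", "locked(d_store_dock)"]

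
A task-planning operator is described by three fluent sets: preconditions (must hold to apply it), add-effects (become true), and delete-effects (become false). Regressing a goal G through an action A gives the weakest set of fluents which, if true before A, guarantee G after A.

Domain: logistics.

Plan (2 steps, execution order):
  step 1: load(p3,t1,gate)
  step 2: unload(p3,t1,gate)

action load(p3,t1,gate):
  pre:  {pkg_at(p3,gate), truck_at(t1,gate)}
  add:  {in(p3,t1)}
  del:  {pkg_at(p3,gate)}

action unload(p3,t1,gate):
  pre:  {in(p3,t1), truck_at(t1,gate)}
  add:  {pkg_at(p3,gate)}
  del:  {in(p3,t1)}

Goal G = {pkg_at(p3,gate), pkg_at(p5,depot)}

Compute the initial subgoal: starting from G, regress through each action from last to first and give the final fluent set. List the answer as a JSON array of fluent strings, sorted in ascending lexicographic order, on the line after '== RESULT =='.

Regress step by step:
  through step 2 (unload(p3,t1,gate)): drop {pkg_at(p3,gate)}, keep {pkg_at(p5,depot)}, require {in(p3,t1), truck_at(t1,gate)}
    → {in(p3,t1), pkg_at(p5,depot), truck_at(t1,gate)}
  through step 1 (load(p3,t1,gate)): drop {in(p3,t1)}, keep {pkg_at(p5,depot), truck_at(t1,gate)}, require {pkg_at(p3,gate), truck_at(t1,gate)}
    → {pkg_at(p3,gate), pkg_at(p5,depot), truck_at(t1,gate)}

== RESULT ==
["pkg_at(p3,gate)", "pkg_at(p5,depot)", "truck_at(t1,gate)"]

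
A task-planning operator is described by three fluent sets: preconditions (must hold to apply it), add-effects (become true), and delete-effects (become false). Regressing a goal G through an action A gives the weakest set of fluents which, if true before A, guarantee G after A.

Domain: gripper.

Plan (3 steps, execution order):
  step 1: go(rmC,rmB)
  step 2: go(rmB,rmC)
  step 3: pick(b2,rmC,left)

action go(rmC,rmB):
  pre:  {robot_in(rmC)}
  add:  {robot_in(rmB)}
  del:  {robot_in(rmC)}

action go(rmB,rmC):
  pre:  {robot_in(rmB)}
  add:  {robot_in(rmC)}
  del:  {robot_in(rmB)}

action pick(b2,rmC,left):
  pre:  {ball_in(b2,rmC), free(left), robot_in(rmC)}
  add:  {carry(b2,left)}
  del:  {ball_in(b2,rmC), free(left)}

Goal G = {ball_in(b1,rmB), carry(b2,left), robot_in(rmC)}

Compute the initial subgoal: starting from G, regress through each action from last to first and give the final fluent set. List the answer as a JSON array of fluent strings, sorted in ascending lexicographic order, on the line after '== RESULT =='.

Regress step by step:
  through step 3 (pick(b2,rmC,left)): drop {carry(b2,left)}, keep {ball_in(b1,rmB), robot_in(rmC)}, require {ball_in(b2,rmC), free(left), robot_in(rmC)}
    → {ball_in(b1,rmB), ball_in(b2,rmC), free(left), robot_in(rmC)}
  through step 2 (go(rmB,rmC)): drop {robot_in(rmC)}, keep {ball_in(b1,rmB), ball_in(b2,rmC), free(left)}, require {robot_in(rmB)}
    → {ball_in(b1,rmB), ball_in(b2,rmC), free(left), robot_in(rmB)}
  through step 1 (go(rmC,rmB)): drop {robot_in(rmB)}, keep {ball_in(b1,rmB), ball_in(b2,rmC), free(left)}, require {robot_in(rmC)}
    → {ball_in(b1,rmB), ball_in(b2,rmC), free(left), robot_in(rmC)}

== RESULT ==
["ball_in(b1,rmB)", "ball_in(b2,rmC)", "free(left)", "robot_in(rmC)"]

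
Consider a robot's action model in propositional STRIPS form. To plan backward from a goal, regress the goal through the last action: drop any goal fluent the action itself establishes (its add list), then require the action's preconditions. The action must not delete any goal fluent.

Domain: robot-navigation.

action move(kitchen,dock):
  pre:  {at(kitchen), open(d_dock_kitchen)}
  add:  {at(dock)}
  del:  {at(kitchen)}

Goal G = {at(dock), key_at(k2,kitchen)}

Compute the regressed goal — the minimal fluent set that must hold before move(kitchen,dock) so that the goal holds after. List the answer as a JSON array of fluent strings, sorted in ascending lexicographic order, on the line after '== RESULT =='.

Regress:
  G ∩ del = {}  (empty — regression defined)
  G \ add = {at(dock), key_at(k2,kitchen)} \ {at(dock)} = {key_at(k2,kitchen)}
  ∪ pre   = {key_at(k2,kitchen)} ∪ {at(kitchen), open(d_dock_kitchen)}
          = {at(kitchen), key_at(k2,kitchen), open(d_dock_kitchen)}

== RESULT ==
["at(kitchen)", "key_at(k2,kitchen)", "open(d_dock_kitchen)"]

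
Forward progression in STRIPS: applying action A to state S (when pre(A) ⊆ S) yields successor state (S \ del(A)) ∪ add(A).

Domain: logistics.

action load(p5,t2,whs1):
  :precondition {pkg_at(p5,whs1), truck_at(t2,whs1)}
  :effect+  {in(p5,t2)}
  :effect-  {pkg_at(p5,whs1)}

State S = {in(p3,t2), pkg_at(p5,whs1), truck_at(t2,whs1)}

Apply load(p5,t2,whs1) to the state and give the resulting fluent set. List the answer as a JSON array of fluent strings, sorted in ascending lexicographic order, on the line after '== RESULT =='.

Compute (S \ del) ∪ add:
  pre ⊆ S: {pkg_at(p5,whs1), truck_at(t2,whs1)} ⊆ S  — applicable
  S \ del = {in(p3,t2), truck_at(t2,whs1)}
  ∪ add   = {in(p3,t2), in(p5,t2), truck_at(t2,whs1)}

== RESULT ==
["in(p3,t2)", "in(p5,t2)", "truck_at(t2,whs1)"]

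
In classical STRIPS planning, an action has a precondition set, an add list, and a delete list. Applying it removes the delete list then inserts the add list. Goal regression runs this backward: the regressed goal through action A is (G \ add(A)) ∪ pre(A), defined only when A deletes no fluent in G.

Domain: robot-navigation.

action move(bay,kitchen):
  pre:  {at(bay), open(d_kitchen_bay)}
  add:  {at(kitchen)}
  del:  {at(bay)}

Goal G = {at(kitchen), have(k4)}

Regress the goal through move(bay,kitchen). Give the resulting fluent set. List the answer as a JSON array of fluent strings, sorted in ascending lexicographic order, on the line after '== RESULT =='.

Regress:
  G ∩ del = {}  (empty — regression defined)
  G \ add = {at(kitchen), have(k4)} \ {at(kitchen)} = {have(k4)}
  ∪ pre   = {have(k4)} ∪ {at(bay), open(d_kitchen_bay)}
          = {at(bay), have(k4), open(d_kitchen_bay)}

== RESULT ==
["at(bay)", "have(k4)", "open(d_kitchen_bay)"]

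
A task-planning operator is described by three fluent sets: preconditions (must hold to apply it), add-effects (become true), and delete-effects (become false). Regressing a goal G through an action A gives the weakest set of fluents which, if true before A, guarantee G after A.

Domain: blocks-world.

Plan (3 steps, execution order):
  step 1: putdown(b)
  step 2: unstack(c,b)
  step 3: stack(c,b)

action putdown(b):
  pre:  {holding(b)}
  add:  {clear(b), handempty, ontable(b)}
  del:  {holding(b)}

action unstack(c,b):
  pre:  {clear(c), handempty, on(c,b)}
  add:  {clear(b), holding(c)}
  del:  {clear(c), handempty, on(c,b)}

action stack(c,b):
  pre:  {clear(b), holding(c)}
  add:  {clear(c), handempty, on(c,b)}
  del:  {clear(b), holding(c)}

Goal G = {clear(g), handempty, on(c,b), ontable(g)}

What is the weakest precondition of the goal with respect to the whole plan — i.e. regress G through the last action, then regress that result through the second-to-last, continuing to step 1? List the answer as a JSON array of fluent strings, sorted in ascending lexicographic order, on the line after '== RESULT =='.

Regress step by step:
  through step 3 (stack(c,b)): drop {handempty, on(c,b)}, keep {clear(g), ontable(g)}, require {clear(b), holding(c)}
    → {clear(b), clear(g), holding(c), ontable(g)}
  through step 2 (unstack(c,b)): drop {clear(b), holding(c)}, keep {clear(g), ontable(g)}, require {clear(c), handempty, on(c,b)}
    → {clear(c), clear(g), handempty, on(c,b), ontable(g)}
  through step 1 (putdown(b)): drop {handempty}, keep {clear(c), clear(g), on(c,b), ontable(g)}, require {holding(b)}
    → {clear(c), clear(g), holding(b), on(c,b), ontable(g)}

== RESULT ==
["clear(c)", "clear(g)", "holding(b)", "on(c,b)", "ontable(g)"]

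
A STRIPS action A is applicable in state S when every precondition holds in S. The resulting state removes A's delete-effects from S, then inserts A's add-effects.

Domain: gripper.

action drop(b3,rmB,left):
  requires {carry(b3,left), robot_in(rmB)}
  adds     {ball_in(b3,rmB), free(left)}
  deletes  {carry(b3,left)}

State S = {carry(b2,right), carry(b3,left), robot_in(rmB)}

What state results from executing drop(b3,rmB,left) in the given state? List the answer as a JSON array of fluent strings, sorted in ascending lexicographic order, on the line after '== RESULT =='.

Compute (S \ del) ∪ add:
  pre ⊆ S: {carry(b3,left), robot_in(rmB)} ⊆ S  — applicable
  S \ del = {carry(b2,right), robot_in(rmB)}
  ∪ add   = {ball_in(b3,rmB), carry(b2,right), free(left), robot_in(rmB)}

== RESULT ==
["ball_in(b3,rmB)", "carry(b2,right)", "free(left)", "robot_in(rmB)"]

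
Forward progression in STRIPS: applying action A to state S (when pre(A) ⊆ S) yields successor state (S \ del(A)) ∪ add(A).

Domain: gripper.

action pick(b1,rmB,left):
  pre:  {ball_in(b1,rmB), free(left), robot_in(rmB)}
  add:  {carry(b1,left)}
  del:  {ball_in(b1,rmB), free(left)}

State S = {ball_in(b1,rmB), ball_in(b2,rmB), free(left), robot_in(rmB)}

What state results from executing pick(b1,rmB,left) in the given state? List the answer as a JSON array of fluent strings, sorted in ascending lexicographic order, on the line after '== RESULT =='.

Progress:
  pre ⊆ S: {ball_in(b1,rmB), free(left), robot_in(rmB)} ⊆ S  — applicable
  S \ del = {ball_in(b2,rmB), robot_in(rmB)}
  ∪ add   = {ball_in(b2,rmB), carry(b1,left), robot_in(rmB)}

== RESULT ==
["ball_in(b2,rmB)", "carry(b1,left)", "robot_in(rmB)"]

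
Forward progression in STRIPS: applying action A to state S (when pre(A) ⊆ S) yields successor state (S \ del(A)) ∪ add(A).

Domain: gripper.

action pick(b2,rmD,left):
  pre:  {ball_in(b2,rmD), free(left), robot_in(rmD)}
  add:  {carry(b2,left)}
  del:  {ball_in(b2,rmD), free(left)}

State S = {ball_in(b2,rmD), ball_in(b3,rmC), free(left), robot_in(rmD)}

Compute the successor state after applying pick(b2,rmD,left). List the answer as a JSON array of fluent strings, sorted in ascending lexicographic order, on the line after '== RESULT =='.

Compute (S \ del) ∪ add:
  pre ⊆ S: {ball_in(b2,rmD), free(left), robot_in(rmD)} ⊆ S  — applicable
  S \ del = {ball_in(b3,rmC), robot_in(rmD)}
  ∪ add   = {ball_in(b3,rmC), carry(b2,left), robot_in(rmD)}

== RESULT ==
["ball_in(b3,rmC)", "carry(b2,left)", "robot_in(rmD)"]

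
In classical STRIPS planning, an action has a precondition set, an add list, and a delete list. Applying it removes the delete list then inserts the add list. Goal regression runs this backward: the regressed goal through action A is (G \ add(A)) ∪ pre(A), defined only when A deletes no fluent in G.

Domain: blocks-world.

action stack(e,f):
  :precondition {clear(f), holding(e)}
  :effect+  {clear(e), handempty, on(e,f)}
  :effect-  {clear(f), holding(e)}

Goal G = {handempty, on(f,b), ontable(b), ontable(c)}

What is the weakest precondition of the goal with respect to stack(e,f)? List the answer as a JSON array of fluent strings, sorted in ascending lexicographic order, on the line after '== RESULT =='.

Regress:
  G ∩ del = {}  (empty — regression defined)
  G \ add = {handempty, on(f,b), ontable(b), ontable(c)} \ {clear(e), handempty, on(e,f)} = {on(f,b), ontable(b), ontable(c)}
  ∪ pre   = {on(f,b), ontable(b), ontable(c)} ∪ {clear(f), holding(e)}
          = {clear(f), holding(e), on(f,b), ontable(b), ontable(c)}

== RESULT ==
["clear(f)", "holding(e)", "on(f,b)", "ontable(b)", "ontable(c)"]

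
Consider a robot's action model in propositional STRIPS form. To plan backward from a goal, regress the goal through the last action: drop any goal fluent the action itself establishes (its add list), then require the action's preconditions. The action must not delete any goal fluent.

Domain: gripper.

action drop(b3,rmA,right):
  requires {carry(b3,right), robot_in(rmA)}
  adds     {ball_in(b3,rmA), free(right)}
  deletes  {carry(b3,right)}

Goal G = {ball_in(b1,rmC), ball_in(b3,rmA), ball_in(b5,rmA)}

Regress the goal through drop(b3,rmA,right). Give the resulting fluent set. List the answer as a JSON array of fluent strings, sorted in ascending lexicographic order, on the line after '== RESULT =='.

Regress:
  G ∩ del = {}  (empty — regression defined)
  G \ add = {ball_in(b1,rmC), ball_in(b3,rmA), ball_in(b5,rmA)} \ {ball_in(b3,rmA), free(right)} = {ball_in(b1,rmC), ball_in(b5,rmA)}
  ∪ pre   = {ball_in(b1,rmC), ball_in(b5,rmA)} ∪ {carry(b3,right), robot_in(rmA)}
          = {ball_in(b1,rmC), ball_in(b5,rmA), carry(b3,right), robot_in(rmA)}

== RESULT ==
["ball_in(b1,rmC)", "ball_in(b5,rmA)", "carry(b3,right)", "robot_in(rmA)"]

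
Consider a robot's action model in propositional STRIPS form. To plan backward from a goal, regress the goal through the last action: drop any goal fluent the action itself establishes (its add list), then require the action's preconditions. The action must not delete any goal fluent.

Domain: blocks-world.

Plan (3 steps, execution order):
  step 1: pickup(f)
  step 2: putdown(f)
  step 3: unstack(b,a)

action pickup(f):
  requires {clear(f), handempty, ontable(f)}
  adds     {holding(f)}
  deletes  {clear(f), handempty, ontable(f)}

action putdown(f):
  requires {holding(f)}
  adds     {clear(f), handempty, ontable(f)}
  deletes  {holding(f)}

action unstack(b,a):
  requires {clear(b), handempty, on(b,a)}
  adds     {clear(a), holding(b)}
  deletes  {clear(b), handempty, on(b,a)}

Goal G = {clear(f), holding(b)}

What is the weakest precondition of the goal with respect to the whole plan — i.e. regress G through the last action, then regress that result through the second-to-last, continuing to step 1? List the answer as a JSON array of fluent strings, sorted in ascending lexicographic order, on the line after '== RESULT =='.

Work backward from the goal:
  through step 3 (unstack(b,a)): drop {holding(b)}, keep {clear(f)}, require {clear(b), handempty, on(b,a)}
    → {clear(b), clear(f), handempty, on(b,a)}
  through step 2 (putdown(f)): drop {clear(f), handempty}, keep {clear(b), on(b,a)}, require {holding(f)}
    → {clear(b), holding(f), on(b,a)}
  through step 1 (pickup(f)): drop {holding(f)}, keep {clear(b), on(b,a)}, require {clear(f), handempty, ontable(f)}
    → {clear(b), clear(f), handempty, on(b,a), ontable(f)}

== RESULT ==
["clear(b)", "clear(f)", "handempty", "on(b,a)", "ontable(f)"]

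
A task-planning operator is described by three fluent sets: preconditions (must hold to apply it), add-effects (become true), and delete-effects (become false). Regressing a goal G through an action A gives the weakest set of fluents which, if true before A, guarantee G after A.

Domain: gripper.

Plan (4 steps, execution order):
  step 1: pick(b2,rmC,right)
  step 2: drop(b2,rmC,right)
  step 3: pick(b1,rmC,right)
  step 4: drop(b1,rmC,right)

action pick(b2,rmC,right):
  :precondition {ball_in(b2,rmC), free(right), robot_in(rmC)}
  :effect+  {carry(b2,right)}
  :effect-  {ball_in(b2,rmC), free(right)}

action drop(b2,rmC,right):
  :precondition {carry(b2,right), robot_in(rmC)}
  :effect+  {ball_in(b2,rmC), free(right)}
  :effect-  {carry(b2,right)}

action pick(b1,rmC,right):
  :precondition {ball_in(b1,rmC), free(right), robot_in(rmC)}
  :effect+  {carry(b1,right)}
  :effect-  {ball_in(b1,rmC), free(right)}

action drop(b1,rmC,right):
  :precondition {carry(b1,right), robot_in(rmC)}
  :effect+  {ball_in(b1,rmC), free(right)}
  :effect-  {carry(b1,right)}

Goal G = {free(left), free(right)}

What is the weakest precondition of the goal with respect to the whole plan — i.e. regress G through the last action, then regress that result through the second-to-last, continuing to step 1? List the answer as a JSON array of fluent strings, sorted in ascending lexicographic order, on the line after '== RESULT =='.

Work backward from the goal:
  through step 4 (drop(b1,rmC,right)): drop {free(right)}, keep {free(left)}, require {carry(b1,right), robot_in(rmC)}
    → {carry(b1,right), free(left), robot_in(rmC)}
  through step 3 (pick(b1,rmC,right)): drop {carry(b1,right)}, keep {free(left), robot_in(rmC)}, require {ball_in(b1,rmC), free(right), robot_in(rmC)}
    → {ball_in(b1,rmC), free(left), free(right), robot_in(rmC)}
  through step 2 (drop(b2,rmC,right)): drop {free(right)}, keep {ball_in(b1,rmC), free(left), robot_in(rmC)}, require {carry(b2,right), robot_in(rmC)}
    → {ball_in(b1,rmC), carry(b2,right), free(left), robot_in(rmC)}
  through step 1 (pick(b2,rmC,right)): drop {carry(b2,right)}, keep {ball_in(b1,rmC), free(left), robot_in(rmC)}, require {ball_in(b2,rmC), free(right), robot_in(rmC)}
    → {ball_in(b1,rmC), ball_in(b2,rmC), free(left), free(right), robot_in(rmC)}

== RESULT ==
["ball_in(b1,rmC)", "ball_in(b2,rmC)", "free(left)", "free(right)", "robot_in(rmC)"]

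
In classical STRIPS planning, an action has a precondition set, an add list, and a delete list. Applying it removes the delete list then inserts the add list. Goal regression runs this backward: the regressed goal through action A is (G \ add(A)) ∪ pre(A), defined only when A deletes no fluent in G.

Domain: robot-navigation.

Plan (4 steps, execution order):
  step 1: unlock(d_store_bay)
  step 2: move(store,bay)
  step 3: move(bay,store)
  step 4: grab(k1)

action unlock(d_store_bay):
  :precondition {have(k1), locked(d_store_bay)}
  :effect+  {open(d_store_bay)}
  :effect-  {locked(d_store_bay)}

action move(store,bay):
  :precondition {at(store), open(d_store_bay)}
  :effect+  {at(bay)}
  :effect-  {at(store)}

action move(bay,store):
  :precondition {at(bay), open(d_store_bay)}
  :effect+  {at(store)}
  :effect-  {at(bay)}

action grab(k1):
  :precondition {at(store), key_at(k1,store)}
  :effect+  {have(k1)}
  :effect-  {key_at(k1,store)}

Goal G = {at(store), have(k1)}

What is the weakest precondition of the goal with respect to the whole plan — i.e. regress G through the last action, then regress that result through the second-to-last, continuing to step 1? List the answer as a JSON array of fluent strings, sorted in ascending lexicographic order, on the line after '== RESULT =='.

Regress step by step:
  through step 4 (grab(k1)): drop {have(k1)}, keep {at(store)}, require {at(store), key_at(k1,store)}
    → {at(store), key_at(k1,store)}
  through step 3 (move(bay,store)): drop {at(store)}, keep {key_at(k1,store)}, require {at(bay), open(d_store_bay)}
    → {at(bay), key_at(k1,store), open(d_store_bay)}
  through step 2 (move(store,bay)): drop {at(bay)}, keep {key_at(k1,store), open(d_store_bay)}, require {at(store), open(d_store_bay)}
    → {at(store), key_at(k1,store), open(d_store_bay)}
  through step 1 (unlock(d_store_bay)): drop {open(d_store_bay)}, keep {at(store), key_at(k1,store)}, require {have(k1), locked(d_store_bay)}
    → {at(store), have(k1), key_at(k1,store), locked(d_store_bay)}

== RESULT ==
["at(store)", "have(k1)", "key_at(k1,store)", "locked(d_store_bay)"]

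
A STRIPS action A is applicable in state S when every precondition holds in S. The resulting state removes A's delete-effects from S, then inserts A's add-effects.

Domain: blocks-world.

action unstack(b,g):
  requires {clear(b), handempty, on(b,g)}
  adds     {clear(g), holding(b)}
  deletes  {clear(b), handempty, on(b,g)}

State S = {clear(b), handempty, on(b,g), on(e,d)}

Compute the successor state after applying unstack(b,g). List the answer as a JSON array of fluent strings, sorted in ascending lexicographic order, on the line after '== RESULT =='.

Compute (S \ del) ∪ add:
  pre ⊆ S: {clear(b), handempty, on(b,g)} ⊆ S  — applicable
  S \ del = {on(e,d)}
  ∪ add   = {clear(g), holding(b), on(e,d)}

== RESULT ==
["clear(g)", "holding(b)", "on(e,d)"]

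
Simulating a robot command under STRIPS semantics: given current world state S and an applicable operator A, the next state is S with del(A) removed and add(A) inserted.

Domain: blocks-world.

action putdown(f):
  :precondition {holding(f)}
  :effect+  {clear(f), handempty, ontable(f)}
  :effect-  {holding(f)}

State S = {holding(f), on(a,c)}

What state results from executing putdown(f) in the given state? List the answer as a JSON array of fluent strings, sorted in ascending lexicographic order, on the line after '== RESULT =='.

Compute (S \ del) ∪ add:
  pre ⊆ S: {holding(f)} ⊆ S  — applicable
  S \ del = {on(a,c)}
  ∪ add   = {clear(f), handempty, on(a,c), ontable(f)}

== RESULT ==
["clear(f)", "handempty", "on(a,c)", "ontable(f)"]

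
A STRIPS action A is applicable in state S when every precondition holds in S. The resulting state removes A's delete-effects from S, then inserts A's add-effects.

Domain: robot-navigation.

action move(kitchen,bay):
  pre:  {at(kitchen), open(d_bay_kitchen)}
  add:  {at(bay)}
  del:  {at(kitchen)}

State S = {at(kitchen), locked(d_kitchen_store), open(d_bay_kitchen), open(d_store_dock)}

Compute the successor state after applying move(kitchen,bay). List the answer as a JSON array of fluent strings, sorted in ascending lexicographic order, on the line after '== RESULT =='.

Compute (S \ del) ∪ add:
  pre ⊆ S: {at(kitchen), open(d_bay_kitchen)} ⊆ S  — applicable
  S \ del = {locked(d_kitchen_store), open(d_bay_kitchen), open(d_store_dock)}
  ∪ add   = {at(bay), locked(d_kitchen_store), open(d_bay_kitchen), open(d_store_dock)}

== RESULT ==
["at(bay)", "locked(d_kitchen_store)", "open(d_bay_kitchen)", "open(d_store_dock)"]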